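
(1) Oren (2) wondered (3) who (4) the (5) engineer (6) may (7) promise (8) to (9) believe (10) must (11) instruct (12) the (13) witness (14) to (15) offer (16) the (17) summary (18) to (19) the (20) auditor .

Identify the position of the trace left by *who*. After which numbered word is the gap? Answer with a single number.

9

Underlying clause: The engineer may promise to believe who must instruct the witness to offer the summary to the auditor.
'who' functions as the subject of the clause embedded under 'believe'. It moves to the left edge, and the trace sits right after 'believe':
Oren wondered who the engineer may promise to believe ___ must instruct the witness to offer the summary to the auditor.
'believe' is word 9.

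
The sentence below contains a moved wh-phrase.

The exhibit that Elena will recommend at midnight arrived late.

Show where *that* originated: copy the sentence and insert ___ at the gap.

The exhibit that Elena will recommend ___ at midnight arrived late.

The filler 'that' is interpreted as the direct object of 'recommend'. The gap is right after 'recommend'.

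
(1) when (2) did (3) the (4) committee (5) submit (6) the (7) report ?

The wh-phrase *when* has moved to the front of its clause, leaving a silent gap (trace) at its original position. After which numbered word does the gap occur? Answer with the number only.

Before movement: The committee did submit the report when.
The filler 'when' is interpreted as the temporal adjunct. Fronting leaves a gap immediately after 'report':
When did the committee submit the report ___?
'report' is word 7.

7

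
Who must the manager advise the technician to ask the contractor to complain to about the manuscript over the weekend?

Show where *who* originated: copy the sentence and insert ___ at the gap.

Who must the manager advise the technician to ask the contractor to complain to ___ about the manuscript over the weekend?

Before movement: The manager must advise the technician to ask the contractor to complain to who about the manuscript over the weekend.
'who' functions as the object of the preposition 'to'. The gap is right after 'to'.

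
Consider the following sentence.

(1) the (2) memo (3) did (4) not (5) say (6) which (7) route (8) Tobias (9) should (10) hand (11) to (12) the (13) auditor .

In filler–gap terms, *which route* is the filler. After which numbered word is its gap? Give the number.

In situ: Tobias should hand which route to the auditor.
The filler 'which route' is interpreted as the direct object of 'hand'. It moves to the left edge, and the trace sits right after 'hand':
The memo did not say which route Tobias should hand ___ to the auditor.
'hand' is word 10.

10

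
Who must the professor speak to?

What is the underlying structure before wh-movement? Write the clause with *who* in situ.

The professor must speak to who.

'who' functions as the object of the preposition 'to'. Wh-movement fronts it, leaving a gap right after 'to':
Who must the professor speak to ___?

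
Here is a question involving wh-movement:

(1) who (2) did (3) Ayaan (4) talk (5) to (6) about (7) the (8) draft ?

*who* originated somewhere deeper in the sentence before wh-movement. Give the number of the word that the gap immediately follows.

Pre-movement form: Ayaan did talk to who about the draft.
'who' functions as the object of the preposition 'to'. Fronting leaves a gap immediately after 'to':
Who did Ayaan talk to ___ about the draft?
'to' is word 5.

5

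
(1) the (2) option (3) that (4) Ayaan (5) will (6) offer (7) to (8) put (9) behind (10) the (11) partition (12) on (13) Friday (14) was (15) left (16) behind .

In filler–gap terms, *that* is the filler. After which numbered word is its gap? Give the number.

'that' is the direct object of 'put'. It moves to the left edge, and the trace sits right after 'put':
The option that Ayaan will offer to put ___ behind the partition on Friday was left behind.
'put' is word 8.

8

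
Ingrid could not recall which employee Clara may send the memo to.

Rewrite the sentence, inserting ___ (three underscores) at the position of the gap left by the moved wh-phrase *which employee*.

In situ: Clara may send the memo to which employee.
'which employee' is the object of the preposition 'to' (recipient of 'send'). The gap is right after 'to'.

Ingrid could not recall which employee Clara may send the memo to ___.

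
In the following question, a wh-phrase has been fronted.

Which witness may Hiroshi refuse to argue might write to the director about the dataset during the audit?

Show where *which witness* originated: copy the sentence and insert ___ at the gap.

In situ: Hiroshi may refuse to argue which witness might write to the director about the dataset during the audit.
The filler 'which witness' is interpreted as the subject of the clause embedded under 'argue'. The gap is right after 'argue'.

Which witness may Hiroshi refuse to argue ___ might write to the director about the dataset during the audit?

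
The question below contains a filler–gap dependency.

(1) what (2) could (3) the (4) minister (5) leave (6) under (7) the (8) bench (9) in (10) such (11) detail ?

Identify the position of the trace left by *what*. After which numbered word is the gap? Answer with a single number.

5

Underlying clause: The minister could leave what under the bench in such detail.
The filler 'what' is interpreted as the direct object of 'leave'. Wh-movement fronts it, leaving a gap right after 'leave':
What could the minister leave ___ under the bench in such detail?
'leave' is word 5.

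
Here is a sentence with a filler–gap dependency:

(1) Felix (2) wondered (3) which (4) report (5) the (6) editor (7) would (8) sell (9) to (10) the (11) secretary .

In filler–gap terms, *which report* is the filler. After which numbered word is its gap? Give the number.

Underlying clause: The editor would sell which report to the secretary.
The filler 'which report' is interpreted as the direct object of 'sell'. Fronting leaves a gap immediately after 'sell':
Felix wondered which report the editor would sell ___ to the secretary.
'sell' is word 8.

8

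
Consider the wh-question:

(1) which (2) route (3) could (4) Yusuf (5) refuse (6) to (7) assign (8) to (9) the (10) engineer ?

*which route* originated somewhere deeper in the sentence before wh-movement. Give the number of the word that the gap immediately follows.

7

Before movement: Yusuf could refuse to assign which route to the engineer.
'which route' functions as the direct object of 'assign'. It moves to the left edge, and the trace sits right after 'assign':
Which route could Yusuf refuse to assign ___ to the engineer?
'assign' is word 7.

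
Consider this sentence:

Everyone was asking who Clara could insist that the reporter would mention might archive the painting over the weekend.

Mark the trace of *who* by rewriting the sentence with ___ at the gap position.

Underlying clause: Clara could insist that the reporter would mention who might archive the painting over the weekend.
'who' functions as the subject of the clause embedded under 'mention'. The gap is right after 'mention'.

Everyone was asking who Clara could insist that the reporter would mention ___ might archive the painting over the weekend.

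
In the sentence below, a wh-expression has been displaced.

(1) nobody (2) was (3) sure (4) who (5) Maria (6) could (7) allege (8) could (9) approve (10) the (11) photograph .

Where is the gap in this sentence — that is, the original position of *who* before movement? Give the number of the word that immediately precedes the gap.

7

Underlying clause: Maria could allege who could approve the photograph.
'who' is the subject of the clause embedded under 'allege'. Fronting leaves a gap immediately after 'allege':
Nobody was sure who Maria could allege ___ could approve the photograph.
'allege' is word 7.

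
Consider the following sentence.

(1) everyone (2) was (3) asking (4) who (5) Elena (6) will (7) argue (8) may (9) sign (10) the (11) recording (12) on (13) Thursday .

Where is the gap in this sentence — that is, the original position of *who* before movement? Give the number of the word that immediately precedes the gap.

Pre-movement form: Elena will argue who may sign the recording on Thursday.
'who' is the subject of the clause embedded under 'argue'. Fronting leaves a gap immediately after 'argue':
Everyone was asking who Elena will argue ___ may sign the recording on Thursday.
'argue' is word 7.

7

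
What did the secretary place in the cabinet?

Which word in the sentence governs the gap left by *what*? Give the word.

Underlying clause: The secretary did place what in the cabinet.
'what' is the direct object of 'place'. It moves to the left edge, and the trace sits right after 'place':
What did the secretary place ___ in the cabinet?

place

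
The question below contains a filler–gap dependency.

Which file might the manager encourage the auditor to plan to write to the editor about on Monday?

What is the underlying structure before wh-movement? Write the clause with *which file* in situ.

'which file' is the object of the preposition 'about'. It moves to the left edge, and the trace sits right after 'about':
Which file might the manager encourage the auditor to plan to write to the editor about ___ on Monday?

The manager might encourage the auditor to plan to write to the editor about which file on Monday.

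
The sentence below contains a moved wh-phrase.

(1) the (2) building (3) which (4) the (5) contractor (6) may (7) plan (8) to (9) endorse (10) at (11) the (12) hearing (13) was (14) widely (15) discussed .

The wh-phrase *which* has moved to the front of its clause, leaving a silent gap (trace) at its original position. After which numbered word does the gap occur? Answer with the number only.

9

'which' functions as the direct object of 'endorse'. Wh-movement fronts it, leaving a gap right after 'endorse':
The building which the contractor may plan to endorse ___ at the hearing was widely discussed.
'endorse' is word 9.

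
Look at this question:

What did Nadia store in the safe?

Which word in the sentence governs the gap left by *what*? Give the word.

Pre-movement form: Nadia did store what in the safe.
'what' is the direct object of 'store'. It moves to the left edge, and the trace sits right after 'store':
What did Nadia store ___ in the safe?

store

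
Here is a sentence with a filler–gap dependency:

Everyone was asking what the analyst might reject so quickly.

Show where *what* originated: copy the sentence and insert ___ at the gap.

Everyone was asking what the analyst might reject ___ so quickly.

Pre-movement form: The analyst might reject what so quickly.
'what' functions as the direct object of 'reject'. The gap is right after 'reject'.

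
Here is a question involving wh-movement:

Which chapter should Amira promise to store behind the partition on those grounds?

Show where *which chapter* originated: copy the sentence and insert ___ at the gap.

Which chapter should Amira promise to store ___ behind the partition on those grounds?

Before movement: Amira should promise to store which chapter behind the partition on those grounds.
The filler 'which chapter' is interpreted as the direct object of 'store'. The gap is right after 'store'.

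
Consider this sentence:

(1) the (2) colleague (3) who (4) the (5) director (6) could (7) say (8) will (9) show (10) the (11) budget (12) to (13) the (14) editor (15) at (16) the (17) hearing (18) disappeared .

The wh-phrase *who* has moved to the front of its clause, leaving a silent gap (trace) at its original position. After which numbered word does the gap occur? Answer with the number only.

The filler 'who' is interpreted as the subject of the clause embedded under 'say'. Fronting leaves a gap immediately after 'say':
The colleague who the director could say ___ will show the budget to the editor at the hearing disappeared.
'say' is word 7.

7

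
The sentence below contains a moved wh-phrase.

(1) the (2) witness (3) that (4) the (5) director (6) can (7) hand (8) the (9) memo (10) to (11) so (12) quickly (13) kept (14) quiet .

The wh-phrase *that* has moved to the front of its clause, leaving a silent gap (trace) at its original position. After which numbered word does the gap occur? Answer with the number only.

10

'that' functions as the object of the preposition 'to' (recipient of 'hand'). It moves to the left edge, and the trace sits right after 'to':
The witness that the director can hand the memo to ___ so quickly kept quiet.
'to' is word 10.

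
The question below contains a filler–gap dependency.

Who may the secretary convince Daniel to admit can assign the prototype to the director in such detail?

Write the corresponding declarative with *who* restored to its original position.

The secretary may convince Daniel to admit who can assign the prototype to the director in such detail.

The filler 'who' is interpreted as the subject of the clause embedded under 'admit'. Fronting leaves a gap immediately after 'admit':
Who may the secretary convince Daniel to admit ___ can assign the prototype to the director in such detail?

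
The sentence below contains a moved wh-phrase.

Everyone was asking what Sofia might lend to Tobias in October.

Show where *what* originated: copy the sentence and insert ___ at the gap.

In situ: Sofia might lend what to Tobias in October.
The filler 'what' is interpreted as the direct object of 'lend'. The gap is right after 'lend'.

Everyone was asking what Sofia might lend ___ to Tobias in October.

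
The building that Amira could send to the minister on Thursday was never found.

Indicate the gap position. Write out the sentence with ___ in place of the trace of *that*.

The building that Amira could send ___ to the minister on Thursday was never found.

The filler 'that' is interpreted as the direct object of 'send'. The gap is right after 'send'.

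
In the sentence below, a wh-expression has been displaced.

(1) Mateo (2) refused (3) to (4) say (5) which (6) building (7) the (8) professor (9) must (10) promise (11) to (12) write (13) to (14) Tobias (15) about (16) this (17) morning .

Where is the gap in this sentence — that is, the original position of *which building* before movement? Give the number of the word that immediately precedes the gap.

Pre-movement form: The professor must promise to write to Tobias about which building this morning.
'which building' functions as the object of the preposition 'about'. Wh-movement fronts it, leaving a gap right after 'about':
Mateo refused to say which building the professor must promise to write to Tobias about ___ this morning.
'about' is word 15.

15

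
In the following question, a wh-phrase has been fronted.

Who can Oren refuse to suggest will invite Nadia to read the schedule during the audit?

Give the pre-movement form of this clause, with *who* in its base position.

The filler 'who' is interpreted as the subject of the clause embedded under 'suggest'. Wh-movement fronts it, leaving a gap right after 'suggest':
Who can Oren refuse to suggest ___ will invite Nadia to read the schedule during the audit?

Oren can refuse to suggest who will invite Nadia to read the schedule during the audit.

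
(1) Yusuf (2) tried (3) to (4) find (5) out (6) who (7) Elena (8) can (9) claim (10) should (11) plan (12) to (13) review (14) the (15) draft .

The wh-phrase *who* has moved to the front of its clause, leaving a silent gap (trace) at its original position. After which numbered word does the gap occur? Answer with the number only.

9

Pre-movement form: Elena can claim who should plan to review the draft.
The filler 'who' is interpreted as the subject of the clause embedded under 'claim'. Wh-movement fronts it, leaving a gap right after 'claim':
Yusuf tried to find out who Elena can claim ___ should plan to review the draft.
'claim' is word 9.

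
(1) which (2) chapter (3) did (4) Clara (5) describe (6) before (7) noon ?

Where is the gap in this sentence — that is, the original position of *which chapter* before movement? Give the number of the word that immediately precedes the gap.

Pre-movement form: Clara did describe which chapter before noon.
'which chapter' is the direct object of 'describe'. Wh-movement fronts it, leaving a gap right after 'describe':
Which chapter did Clara describe ___ before noon?
'describe' is word 5.

5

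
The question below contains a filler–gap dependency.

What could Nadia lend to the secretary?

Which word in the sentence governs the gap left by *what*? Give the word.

Pre-movement form: Nadia could lend what to the secretary.
The filler 'what' is interpreted as the direct object of 'lend'. It moves to the left edge, and the trace sits right after 'lend':
What could Nadia lend ___ to the secretary?

lend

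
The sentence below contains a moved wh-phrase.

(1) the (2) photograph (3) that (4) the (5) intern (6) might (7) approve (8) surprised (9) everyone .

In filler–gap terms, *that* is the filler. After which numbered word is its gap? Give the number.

'that' functions as the direct object of 'approve'. Wh-movement fronts it, leaving a gap right after 'approve':
The photograph that the intern might approve ___ surprised everyone.
'approve' is word 7.

7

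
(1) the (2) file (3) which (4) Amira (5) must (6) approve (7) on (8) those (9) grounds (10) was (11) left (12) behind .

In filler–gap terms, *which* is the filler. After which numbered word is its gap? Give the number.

'which' is the direct object of 'approve'. Wh-movement fronts it, leaving a gap right after 'approve':
The file which Amira must approve ___ on those grounds was left behind.
'approve' is word 6.

6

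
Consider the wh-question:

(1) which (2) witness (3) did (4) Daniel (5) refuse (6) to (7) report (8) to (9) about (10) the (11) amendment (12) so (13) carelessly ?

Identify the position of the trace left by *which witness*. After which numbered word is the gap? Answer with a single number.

Pre-movement form: Daniel did refuse to report to which witness about the amendment so carelessly.
'which witness' functions as the object of the preposition 'to'. Fronting leaves a gap immediately after 'to':
Which witness did Daniel refuse to report to ___ about the amendment so carelessly?
'to' is word 8.

8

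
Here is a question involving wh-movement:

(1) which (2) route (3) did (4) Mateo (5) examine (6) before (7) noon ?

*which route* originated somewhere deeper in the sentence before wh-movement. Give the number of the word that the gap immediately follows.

Underlying clause: Mateo did examine which route before noon.
The filler 'which route' is interpreted as the direct object of 'examine'. Wh-movement fronts it, leaving a gap right after 'examine':
Which route did Mateo examine ___ before noon?
'examine' is word 5.

5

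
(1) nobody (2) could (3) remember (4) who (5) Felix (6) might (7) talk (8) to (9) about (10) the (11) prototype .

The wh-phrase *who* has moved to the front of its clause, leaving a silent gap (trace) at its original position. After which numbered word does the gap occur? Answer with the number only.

8

Underlying clause: Felix might talk to who about the prototype.
'who' functions as the object of the preposition 'to'. Wh-movement fronts it, leaving a gap right after 'to':
Nobody could remember who Felix might talk to ___ about the prototype.
'to' is word 8.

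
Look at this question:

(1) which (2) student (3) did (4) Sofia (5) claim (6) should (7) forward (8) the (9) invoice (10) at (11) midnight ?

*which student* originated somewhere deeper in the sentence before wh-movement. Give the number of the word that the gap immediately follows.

Pre-movement form: Sofia did claim which student should forward the invoice at midnight.
The filler 'which student' is interpreted as the subject of the clause embedded under 'claim'. Fronting leaves a gap immediately after 'claim':
Which student did Sofia claim ___ should forward the invoice at midnight?
'claim' is word 5.

5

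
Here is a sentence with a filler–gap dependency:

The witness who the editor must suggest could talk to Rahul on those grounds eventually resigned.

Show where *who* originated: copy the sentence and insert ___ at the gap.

The witness who the editor must suggest ___ could talk to Rahul on those grounds eventually resigned.

'who' is the subject of the clause embedded under 'suggest'. The gap is right after 'suggest'.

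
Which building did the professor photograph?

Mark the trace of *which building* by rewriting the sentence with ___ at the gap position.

Which building did the professor photograph ___?

Pre-movement form: The professor did photograph which building.
The filler 'which building' is interpreted as the direct object of 'photograph'. The gap is right after 'photograph'.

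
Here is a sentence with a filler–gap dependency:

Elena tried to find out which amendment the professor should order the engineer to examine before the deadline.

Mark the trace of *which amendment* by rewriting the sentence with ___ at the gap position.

Elena tried to find out which amendment the professor should order the engineer to examine ___ before the deadline.

Before movement: The professor should order the engineer to examine which amendment before the deadline.
'which amendment' is the direct object of 'examine'. The gap is right after 'examine'.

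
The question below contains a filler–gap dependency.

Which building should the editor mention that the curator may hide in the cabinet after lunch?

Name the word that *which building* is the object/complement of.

In situ: The editor should mention that the curator may hide which building in the cabinet after lunch.
'which building' functions as the direct object of 'hide'. Fronting leaves a gap immediately after 'hide':
Which building should the editor mention that the curator may hide ___ in the cabinet after lunch?

hide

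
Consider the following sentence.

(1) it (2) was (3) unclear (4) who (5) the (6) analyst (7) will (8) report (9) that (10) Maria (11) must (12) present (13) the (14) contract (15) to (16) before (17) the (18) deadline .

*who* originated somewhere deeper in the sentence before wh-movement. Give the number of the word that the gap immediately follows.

15

Underlying clause: The analyst will report that Maria must present the contract to who before the deadline.
'who' functions as the object of the preposition 'to' (recipient of 'present'). It moves to the left edge, and the trace sits right after 'to':
It was unclear who the analyst will report that Maria must present the contract to ___ before the deadline.
'to' is word 15.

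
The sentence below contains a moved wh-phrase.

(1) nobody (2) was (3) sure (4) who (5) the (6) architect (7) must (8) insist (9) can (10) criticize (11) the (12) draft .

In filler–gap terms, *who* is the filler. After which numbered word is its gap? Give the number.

In situ: The architect must insist who can criticize the draft.
The filler 'who' is interpreted as the subject of the clause embedded under 'insist'. Fronting leaves a gap immediately after 'insist':
Nobody was sure who the architect must insist ___ can criticize the draft.
'insist' is word 8.

8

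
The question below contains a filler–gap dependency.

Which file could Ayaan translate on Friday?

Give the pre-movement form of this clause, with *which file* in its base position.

Ayaan could translate which file on Friday.

'which file' functions as the direct object of 'translate'. Fronting leaves a gap immediately after 'translate':
Which file could Ayaan translate ___ on Friday?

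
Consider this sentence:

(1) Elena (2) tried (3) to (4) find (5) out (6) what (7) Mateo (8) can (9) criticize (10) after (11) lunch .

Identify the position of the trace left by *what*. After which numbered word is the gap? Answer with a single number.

9

Pre-movement form: Mateo can criticize what after lunch.
The filler 'what' is interpreted as the direct object of 'criticize'. It moves to the left edge, and the trace sits right after 'criticize':
Elena tried to find out what Mateo can criticize ___ after lunch.
'criticize' is word 9.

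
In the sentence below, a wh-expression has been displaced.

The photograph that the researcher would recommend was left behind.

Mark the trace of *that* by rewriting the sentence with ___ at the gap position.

The photograph that the researcher would recommend ___ was left behind.

'that' functions as the direct object of 'recommend'. The gap is right after 'recommend'.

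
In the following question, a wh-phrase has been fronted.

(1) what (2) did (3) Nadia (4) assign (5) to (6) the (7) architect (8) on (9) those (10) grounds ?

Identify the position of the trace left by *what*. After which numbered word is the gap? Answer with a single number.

Before movement: Nadia did assign what to the architect on those grounds.
'what' functions as the direct object of 'assign'. Fronting leaves a gap immediately after 'assign':
What did Nadia assign ___ to the architect on those grounds?
'assign' is word 4.

4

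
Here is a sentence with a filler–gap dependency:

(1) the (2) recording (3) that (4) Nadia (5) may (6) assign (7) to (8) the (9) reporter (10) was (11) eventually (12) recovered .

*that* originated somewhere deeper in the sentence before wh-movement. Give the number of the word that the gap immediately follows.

The filler 'that' is interpreted as the direct object of 'assign'. Fronting leaves a gap immediately after 'assign':
The recording that Nadia may assign ___ to the reporter was eventually recovered.
'assign' is word 6.

6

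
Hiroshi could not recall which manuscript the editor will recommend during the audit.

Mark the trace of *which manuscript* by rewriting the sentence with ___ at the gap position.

Hiroshi could not recall which manuscript the editor will recommend ___ during the audit.

Before movement: The editor will recommend which manuscript during the audit.
The filler 'which manuscript' is interpreted as the direct object of 'recommend'. The gap is right after 'recommend'.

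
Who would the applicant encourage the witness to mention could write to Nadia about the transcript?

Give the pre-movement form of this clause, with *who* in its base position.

'who' functions as the subject of the clause embedded under 'mention'. It moves to the left edge, and the trace sits right after 'mention':
Who would the applicant encourage the witness to mention ___ could write to Nadia about the transcript?

The applicant would encourage the witness to mention who could write to Nadia about the transcript.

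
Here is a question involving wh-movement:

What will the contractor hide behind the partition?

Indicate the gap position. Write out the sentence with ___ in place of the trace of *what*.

What will the contractor hide ___ behind the partition?

Pre-movement form: The contractor will hide what behind the partition.
The filler 'what' is interpreted as the direct object of 'hide'. The gap is right after 'hide'.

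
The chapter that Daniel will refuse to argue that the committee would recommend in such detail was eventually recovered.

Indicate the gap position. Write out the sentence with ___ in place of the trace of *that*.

The filler 'that' is interpreted as the direct object of 'recommend'. The gap is right after 'recommend'.

The chapter that Daniel will refuse to argue that the committee would recommend ___ in such detail was eventually recovered.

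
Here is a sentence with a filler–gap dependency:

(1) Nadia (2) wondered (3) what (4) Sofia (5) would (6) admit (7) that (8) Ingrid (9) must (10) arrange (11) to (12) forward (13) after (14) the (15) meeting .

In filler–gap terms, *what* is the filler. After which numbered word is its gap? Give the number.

12

Underlying clause: Sofia would admit that Ingrid must arrange to forward what after the meeting.
'what' is the direct object of 'forward'. Wh-movement fronts it, leaving a gap right after 'forward':
Nadia wondered what Sofia would admit that Ingrid must arrange to forward ___ after the meeting.
'forward' is word 12.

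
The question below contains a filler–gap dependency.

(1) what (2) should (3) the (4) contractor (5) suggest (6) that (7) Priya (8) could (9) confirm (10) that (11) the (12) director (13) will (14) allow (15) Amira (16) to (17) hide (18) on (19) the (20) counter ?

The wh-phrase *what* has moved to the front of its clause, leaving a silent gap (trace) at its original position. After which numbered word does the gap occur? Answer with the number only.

Before movement: The contractor should suggest that Priya could confirm that the director will allow Amira to hide what on the counter.
'what' is the direct object of 'hide'. It moves to the left edge, and the trace sits right after 'hide':
What should the contractor suggest that Priya could confirm that the director will allow Amira to hide ___ on the counter?
'hide' is word 17.

17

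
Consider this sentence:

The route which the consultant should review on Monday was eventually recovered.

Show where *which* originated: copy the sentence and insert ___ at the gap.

'which' is the direct object of 'review'. The gap is right after 'review'.

The route which the consultant should review ___ on Monday was eventually recovered.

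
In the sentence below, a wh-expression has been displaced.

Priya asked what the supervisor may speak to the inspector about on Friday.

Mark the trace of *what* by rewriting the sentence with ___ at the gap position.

Pre-movement form: The supervisor may speak to the inspector about what on Friday.
'what' functions as the object of the preposition 'about'. The gap is right after 'about'.

Priya asked what the supervisor may speak to the inspector about ___ on Friday.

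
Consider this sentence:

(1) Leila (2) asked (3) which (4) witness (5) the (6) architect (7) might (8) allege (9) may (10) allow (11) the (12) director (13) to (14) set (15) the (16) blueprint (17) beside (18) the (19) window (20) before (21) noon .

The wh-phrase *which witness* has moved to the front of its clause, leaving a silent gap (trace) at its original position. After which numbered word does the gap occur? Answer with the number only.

Pre-movement form: The architect might allege which witness may allow the director to set the blueprint beside the window before noon.
'which witness' is the subject of the clause embedded under 'allege'. Wh-movement fronts it, leaving a gap right after 'allege':
Leila asked which witness the architect might allege ___ may allow the director to set the blueprint beside the window before noon.
'allege' is word 8.

8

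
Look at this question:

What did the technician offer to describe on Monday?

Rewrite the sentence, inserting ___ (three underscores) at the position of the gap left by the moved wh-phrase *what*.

In situ: The technician did offer to describe what on Monday.
'what' functions as the direct object of 'describe'. The gap is right after 'describe'.

What did the technician offer to describe ___ on Monday?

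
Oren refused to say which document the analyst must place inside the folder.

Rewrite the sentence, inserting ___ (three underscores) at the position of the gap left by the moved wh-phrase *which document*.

Oren refused to say which document the analyst must place ___ inside the folder.

Before movement: The analyst must place which document inside the folder.
'which document' is the direct object of 'place'. The gap is right after 'place'.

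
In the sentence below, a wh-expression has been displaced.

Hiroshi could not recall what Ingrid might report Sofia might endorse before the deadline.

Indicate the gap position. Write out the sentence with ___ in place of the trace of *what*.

Hiroshi could not recall what Ingrid might report Sofia might endorse ___ before the deadline.

Underlying clause: Ingrid might report Sofia might endorse what before the deadline.
The filler 'what' is interpreted as the direct object of 'endorse'. The gap is right after 'endorse'.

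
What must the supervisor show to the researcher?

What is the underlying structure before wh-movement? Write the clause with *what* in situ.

'what' functions as the direct object of 'show'. It moves to the left edge, and the trace sits right after 'show':
What must the supervisor show ___ to the researcher?

The supervisor must show what to the researcher.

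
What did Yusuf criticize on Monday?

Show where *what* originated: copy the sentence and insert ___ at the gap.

What did Yusuf criticize ___ on Monday?

In situ: Yusuf did criticize what on Monday.
'what' functions as the direct object of 'criticize'. The gap is right after 'criticize'.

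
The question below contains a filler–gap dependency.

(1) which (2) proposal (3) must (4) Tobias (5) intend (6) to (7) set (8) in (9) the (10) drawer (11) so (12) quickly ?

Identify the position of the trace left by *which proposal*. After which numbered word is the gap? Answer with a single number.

7

Pre-movement form: Tobias must intend to set which proposal in the drawer so quickly.
The filler 'which proposal' is interpreted as the direct object of 'set'. Fronting leaves a gap immediately after 'set':
Which proposal must Tobias intend to set ___ in the drawer so quickly?
'set' is word 7.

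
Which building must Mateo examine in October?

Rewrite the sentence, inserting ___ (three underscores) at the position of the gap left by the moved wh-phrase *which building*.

Underlying clause: Mateo must examine which building in October.
The filler 'which building' is interpreted as the direct object of 'examine'. The gap is right after 'examine'.

Which building must Mateo examine ___ in October?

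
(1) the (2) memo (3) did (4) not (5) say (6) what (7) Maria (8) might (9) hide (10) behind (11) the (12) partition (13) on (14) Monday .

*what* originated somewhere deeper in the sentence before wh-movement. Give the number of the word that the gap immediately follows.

9

Before movement: Maria might hide what behind the partition on Monday.
The filler 'what' is interpreted as the direct object of 'hide'. It moves to the left edge, and the trace sits right after 'hide':
The memo did not say what Maria might hide ___ behind the partition on Monday.
'hide' is word 9.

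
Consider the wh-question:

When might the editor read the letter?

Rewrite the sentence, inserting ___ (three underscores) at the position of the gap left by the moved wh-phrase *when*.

When might the editor read the letter ___?

Underlying clause: The editor might read the letter when.
'when' is the temporal adjunct. The gap is right after 'letter'.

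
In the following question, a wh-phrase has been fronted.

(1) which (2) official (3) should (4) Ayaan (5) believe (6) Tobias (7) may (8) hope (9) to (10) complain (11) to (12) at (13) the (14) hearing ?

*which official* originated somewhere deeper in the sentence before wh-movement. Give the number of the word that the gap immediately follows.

Pre-movement form: Ayaan should believe Tobias may hope to complain to which official at the hearing.
'which official' is the object of the preposition 'to'. Fronting leaves a gap immediately after 'to':
Which official should Ayaan believe Tobias may hope to complain to ___ at the hearing?
'to' is word 11.

11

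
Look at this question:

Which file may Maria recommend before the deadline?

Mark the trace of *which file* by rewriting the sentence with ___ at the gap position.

Before movement: Maria may recommend which file before the deadline.
'which file' functions as the direct object of 'recommend'. The gap is right after 'recommend'.

Which file may Maria recommend ___ before the deadline?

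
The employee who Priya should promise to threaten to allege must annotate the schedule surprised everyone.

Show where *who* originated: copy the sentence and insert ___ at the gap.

The filler 'who' is interpreted as the subject of the clause embedded under 'allege'. The gap is right after 'allege'.

The employee who Priya should promise to threaten to allege ___ must annotate the schedule surprised everyone.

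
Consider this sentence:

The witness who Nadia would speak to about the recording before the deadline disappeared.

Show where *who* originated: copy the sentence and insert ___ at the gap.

'who' functions as the object of the preposition 'to'. The gap is right after 'to'.

The witness who Nadia would speak to ___ about the recording before the deadline disappeared.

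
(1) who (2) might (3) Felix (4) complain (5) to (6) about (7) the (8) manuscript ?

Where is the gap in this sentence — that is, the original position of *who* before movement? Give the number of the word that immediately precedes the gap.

Pre-movement form: Felix might complain to who about the manuscript.
'who' is the object of the preposition 'to'. It moves to the left edge, and the trace sits right after 'to':
Who might Felix complain to ___ about the manuscript?
'to' is word 5.

5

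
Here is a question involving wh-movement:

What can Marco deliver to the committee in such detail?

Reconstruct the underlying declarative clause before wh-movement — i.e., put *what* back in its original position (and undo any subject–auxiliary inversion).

Marco can deliver what to the committee in such detail.

'what' is the direct object of 'deliver'. Wh-movement fronts it, leaving a gap right after 'deliver':
What can Marco deliver ___ to the committee in such detail?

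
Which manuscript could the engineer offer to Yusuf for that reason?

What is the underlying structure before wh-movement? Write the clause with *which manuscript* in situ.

The engineer could offer which manuscript to Yusuf for that reason.

'which manuscript' is the direct object of 'offer'. Wh-movement fronts it, leaving a gap right after 'offer':
Which manuscript could the engineer offer ___ to Yusuf for that reason?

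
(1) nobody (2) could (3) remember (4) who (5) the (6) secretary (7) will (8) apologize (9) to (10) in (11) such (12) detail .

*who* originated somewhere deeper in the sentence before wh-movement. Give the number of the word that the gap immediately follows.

9

Underlying clause: The secretary will apologize to who in such detail.
The filler 'who' is interpreted as the object of the preposition 'to'. It moves to the left edge, and the trace sits right after 'to':
Nobody could remember who the secretary will apologize to ___ in such detail.
'to' is word 9.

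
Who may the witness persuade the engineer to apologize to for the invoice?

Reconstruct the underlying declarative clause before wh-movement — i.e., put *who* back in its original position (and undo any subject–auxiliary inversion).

The filler 'who' is interpreted as the object of the preposition 'to'. Fronting leaves a gap immediately after 'to':
Who may the witness persuade the engineer to apologize to ___ for the invoice?

The witness may persuade the engineer to apologize to who for the invoice.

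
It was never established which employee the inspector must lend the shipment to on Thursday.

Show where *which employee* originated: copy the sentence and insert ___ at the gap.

It was never established which employee the inspector must lend the shipment to ___ on Thursday.

Pre-movement form: The inspector must lend the shipment to which employee on Thursday.
'which employee' is the object of the preposition 'to' (recipient of 'lend'). The gap is right after 'to'.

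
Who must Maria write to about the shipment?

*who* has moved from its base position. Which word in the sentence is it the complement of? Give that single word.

to

Underlying clause: Maria must write to who about the shipment.
The filler 'who' is interpreted as the object of the preposition 'to'. It moves to the left edge, and the trace sits right after 'to':
Who must Maria write to ___ about the shipment?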